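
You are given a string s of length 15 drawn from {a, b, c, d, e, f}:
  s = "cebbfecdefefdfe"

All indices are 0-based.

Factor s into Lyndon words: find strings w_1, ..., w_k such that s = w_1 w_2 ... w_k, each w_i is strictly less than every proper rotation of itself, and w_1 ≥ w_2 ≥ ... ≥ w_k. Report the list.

emit factor 1: 'ce' (i=0, period=2)
emit factor 2: 'bbfecdefefdfe' (i=2, period=13)

["ce", "bbfecdefefdfe"]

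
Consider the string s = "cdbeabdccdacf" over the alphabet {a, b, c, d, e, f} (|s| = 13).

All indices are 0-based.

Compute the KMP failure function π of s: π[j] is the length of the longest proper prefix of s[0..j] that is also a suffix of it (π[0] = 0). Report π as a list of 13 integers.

[0, 0, 0, 0, 0, 0, 0, 1, 1, 2, 0, 1, 0]

π[0] = 0
j=1 s[j]='d': π[1]=0 (border '')
j=2 s[j]='b': π[2]=0 (border '')
j=3 s[j]='e': π[3]=0 (border '')
j=4 s[j]='a': π[4]=0 (border '')
j=5 s[j]='b': π[5]=0 (border '')
j=6 s[j]='d': π[6]=0 (border '')
j=7 s[j]='c': π[7]=1 (border 'c')
j=8 s[j]='c': k: 1→0; π[8]=1 (border 'c')
j=9 s[j]='d': π[9]=2 (border 'cd')
j=10 s[j]='a': k: 2→0; π[10]=0 (border '')
j=11 s[j]='c': π[11]=1 (border 'c')
j=12 s[j]='f': k: 1→0; π[12]=0 (border '')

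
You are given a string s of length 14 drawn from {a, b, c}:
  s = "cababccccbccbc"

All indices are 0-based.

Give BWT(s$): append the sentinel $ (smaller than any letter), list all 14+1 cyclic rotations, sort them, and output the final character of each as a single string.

rank  rotation         last
    0  $cababccccbccbc  c
    1  ababccccbccbc$c  c
    2  abccccbccbc$cab  b
    3  babccccbccbc$ca  a
    4  bc$cababccccbcc  c
    5  bccbc$cababcccc  c
    6  bccccbccbc$caba  a
    7  c$cababccccbccb  b
    8  cababccccbccbc$  $
    9  cbc$cababccccbc  c
   10  cbccbc$cababccc  c
   11  ccbc$cababccccb  b
   12  ccbccbc$cababcc  c
   13  cccbccbc$cababc  c
   14  ccccbccbc$cabab  b

ccbaccab$ccbccb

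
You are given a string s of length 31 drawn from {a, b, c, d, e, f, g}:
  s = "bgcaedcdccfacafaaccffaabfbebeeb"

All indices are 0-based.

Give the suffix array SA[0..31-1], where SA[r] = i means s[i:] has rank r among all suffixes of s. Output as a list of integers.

[21, 15, 22, 11, 16, 3, 13, 30, 25, 27, 23, 0, 2, 12, 8, 17, 6, 9, 18, 7, 5, 29, 26, 4, 28, 20, 14, 10, 24, 19, 1]

rank | idx | suffix
   0 |  21 | aabfbebeeb
   1 |  15 | aaccffaabfbebeeb
   2 |  22 | abfbebeeb
   3 |  11 | acafaaccffaabfbebeeb
   4 |  16 | accffaabfbebeeb
   5 |   3 | aedcdccfacafaaccffaabfbebeeb
   6 |  13 | afaaccffaabfbebeeb
   7 |  30 | b
   8 |  25 | bebeeb
   9 |  27 | beeb
  10 |  23 | bfbebeeb
  11 |   0 | bgcaedcdccfacafaaccffaabfbebeeb
  12 |   2 | caedcdccfacafaaccffaabfbebeeb
  13 |  12 | cafaaccffaabfbebeeb
  14 |   8 | ccfacafaaccffaabfbebeeb
  15 |  17 | ccffaabfbebeeb
  16 |   6 | cdccfacafaaccffaabfbebeeb
  17 |   9 | cfacafaaccffaabfbebeeb
  18 |  18 | cffaabfbebeeb
  19 |   7 | dccfacafaaccffaabfbebeeb
  20 |   5 | dcdccfacafaaccffaabfbebeeb
  21 |  29 | eb
  22 |  26 | ebeeb
  23 |   4 | edcdccfacafaaccffaabfbebeeb
  24 |  28 | eeb
  25 |  20 | faabfbebeeb
  26 |  14 | faaccffaabfbebeeb
  27 |  10 | facafaaccffaabfbebeeb
  28 |  24 | fbebeeb
  29 |  19 | ffaabfbebeeb
  30 |   1 | gcaedcdccfacafaaccffaabfbebeeb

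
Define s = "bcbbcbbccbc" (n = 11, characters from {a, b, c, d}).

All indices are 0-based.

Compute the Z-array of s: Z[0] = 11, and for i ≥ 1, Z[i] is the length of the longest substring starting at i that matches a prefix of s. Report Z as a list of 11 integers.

Z[0]=11
i=1: fresh scan; Z[1]=0
i=2: fresh scan; Z[2]=1 grow→box=[2,3)
i=3: fresh scan; Z[3]=5 grow→box=[3,8)
i=4: min(r-i=4, Z[1]=0)=0; Z[4]=0
i=5: min(r-i=3, Z[2]=1)=1; Z[5]=1
i=6: min(r-i=2, Z[3]=5)=2; Z[6]=2
i=7: min(r-i=1, Z[4]=0)=0; Z[7]=0
i=8: fresh scan; Z[8]=0
i=9: fresh scan; Z[9]=2 grow→box=[9,11)
i=10: min(r-i=1, Z[1]=0)=0; Z[10]=0

[11, 0, 1, 5, 0, 1, 2, 0, 0, 2, 0]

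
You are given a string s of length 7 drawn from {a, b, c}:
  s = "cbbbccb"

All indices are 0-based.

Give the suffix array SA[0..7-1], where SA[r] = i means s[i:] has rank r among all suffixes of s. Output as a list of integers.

[6, 1, 2, 3, 5, 0, 4]

rank | idx | suffix
   0 |   6 | b
   1 |   1 | bbbccb
   2 |   2 | bbccb
   3 |   3 | bccb
   4 |   5 | cb
   5 |   0 | cbbbccb
   6 |   4 | ccb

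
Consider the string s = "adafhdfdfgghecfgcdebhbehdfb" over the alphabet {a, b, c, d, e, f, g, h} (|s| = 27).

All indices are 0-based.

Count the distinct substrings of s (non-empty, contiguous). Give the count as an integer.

rank | idx | suffix
   0 |   0 | adafhdfdfgghecfgcdebhbehdfb
   1 |   2 | afhdfdfgghecfgcdebhbehdfb
   2 |  26 | b
   3 |  21 | behdfb
   4 |  19 | bhbehdfb
   5 |  16 | cdebhbehdfb
   6 |  13 | cfgcdebhbehdfb
   7 |   1 | dafhdfdfgghecfgcdebhbehdfb
   8 |  17 | debhbehdfb
   9 |  24 | dfb
  10 |   5 | dfdfgghecfgcdebhbehdfb
  11 |   7 | dfgghecfgcdebhbehdfb
  12 |  18 | ebhbehdfb
  13 |  12 | ecfgcdebhbehdfb
  14 |  22 | ehdfb
  15 |  25 | fb
  16 |   6 | fdfgghecfgcdebhbehdfb
  17 |  14 | fgcdebhbehdfb
  18 |   8 | fgghecfgcdebhbehdfb
  19 |   3 | fhdfdfgghecfgcdebhbehdfb
  20 |  15 | gcdebhbehdfb
  21 |   9 | gghecfgcdebhbehdfb
  22 |  10 | ghecfgcdebhbehdfb
  23 |  20 | hbehdfb
  24 |  23 | hdfb
  25 |   4 | hdfdfgghecfgcdebhbehdfb
  26 |  11 | hecfgcdebhbehdfb

SA = [0, 2, 26, 21, 19, 16, 13, 1, 17, 24, 5, 7, 18, 12, 22, 25, 6, 14, 8, 3, 15, 9, 10, 20, 23, 4, 11]
rank  pair      lcp
   1  s[0:],s[2:]  1  'a'
   2  s[2:],s[26:]  0  ''
   3  s[26:],s[21:]  1  'b'
   4  s[21:],s[19:]  1  'b'
   5  s[19:],s[16:]  0  ''
   6  s[16:],s[13:]  1  'c'
   7  s[13:],s[1:]  0  ''
   8  s[1:],s[17:]  1  'd'
   9  s[17:],s[24:]  1  'd'
  10  s[24:],s[5:]  2  'df'
  11  s[5:],s[7:]  2  'df'
  12  s[7:],s[18:]  0  ''
  13  s[18:],s[12:]  1  'e'
  14  s[12:],s[22:]  1  'e'
  15  s[22:],s[25:]  0  ''
  16  s[25:],s[6:]  1  'f'
  17  s[6:],s[14:]  1  'f'
  18  s[14:],s[8:]  2  'fg'
  19  s[8:],s[3:]  1  'f'
  20  s[3:],s[15:]  0  ''
  21  s[15:],s[9:]  1  'g'
  22  s[9:],s[10:]  1  'g'
  23  s[10:],s[20:]  0  ''
  24  s[20:],s[23:]  1  'h'
  25  s[23:],s[4:]  3  'hdf'
  26  s[4:],s[11:]  1  'h'

n(n+1)/2 = 27·28/2 = 378
Σ LCP = 0 + 1 + 0 + 1 + 1 + 0 + 1 + 0 + 1 + 1 + 2 + 2 + 0 + 1 + 1 + 0 + 1 + 1 + 2 + 1 + 0 + 1 + 1 + 0 + 1 + 3 + 1 = 24
distinct = 378 − 24 = 354

354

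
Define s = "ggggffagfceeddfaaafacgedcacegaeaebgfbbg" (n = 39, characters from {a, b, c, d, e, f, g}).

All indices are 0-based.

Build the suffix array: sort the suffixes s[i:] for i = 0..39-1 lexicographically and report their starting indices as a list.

rank | idx | suffix
   0 |  15 | aaafacgedcacegaeaebgfbbg
   1 |  16 | aafacgedcacegaeaebgfbbg
   2 |  25 | acegaeaebgfbbg
   3 |  19 | acgedcacegaeaebgfbbg
   4 |  29 | aeaebgfbbg
   5 |  31 | aebgfbbg
   6 |  17 | afacgedcacegaeaebgfbbg
   7 |   6 | agfceeddfaaafacgedcacegaeaebgfbbg
   8 |  36 | bbg
   9 |  37 | bg
  10 |  33 | bgfbbg
  11 |  24 | cacegaeaebgfbbg
  12 |   9 | ceeddfaaafacgedcacegaeaebgfbbg
  13 |  26 | cegaeaebgfbbg
  14 |  20 | cgedcacegaeaebgfbbg
  15 |  23 | dcacegaeaebgfbbg
  16 |  12 | ddfaaafacgedcacegaeaebgfbbg
  17 |  13 | dfaaafacgedcacegaeaebgfbbg
  18 |  30 | eaebgfbbg
  19 |  32 | ebgfbbg
  20 |  22 | edcacegaeaebgfbbg
  21 |  11 | eddfaaafacgedcacegaeaebgfbbg
  22 |  10 | eeddfaaafacgedcacegaeaebgfbbg
  23 |  27 | egaeaebgfbbg
  24 |  14 | faaafacgedcacegaeaebgfbbg
  25 |  18 | facgedcacegaeaebgfbbg
  26 |   5 | fagfceeddfaaafacgedcacegaeaebgfbbg
  27 |  35 | fbbg
  28 |   8 | fceeddfaaafacgedcacegaeaebgfbbg
  29 |   4 | ffagfceeddfaaafacgedcacegaeaebgfbbg
  30 |  38 | g
  31 |  28 | gaeaebgfbbg
  32 |  21 | gedcacegaeaebgfbbg
  33 |  34 | gfbbg
  34 |   7 | gfceeddfaaafacgedcacegaeaebgfbbg
  35 |   3 | gffagfceeddfaaafacgedcacegaeaebgfbbg
  36 |   2 | ggffagfceeddfaaafacgedcacegaeaebgfbbg
  37 |   1 | gggffagfceeddfaaafacgedcacegaeaebgfbbg
  38 |   0 | ggggffagfceeddfaaafacgedcacegaeaebgfbbg

[15, 16, 25, 19, 29, 31, 17, 6, 36, 37, 33, 24, 9, 26, 20, 23, 12, 13, 30, 32, 22, 11, 10, 27, 14, 18, 5, 35, 8, 4, 38, 28, 21, 34, 7, 3, 2, 1, 0]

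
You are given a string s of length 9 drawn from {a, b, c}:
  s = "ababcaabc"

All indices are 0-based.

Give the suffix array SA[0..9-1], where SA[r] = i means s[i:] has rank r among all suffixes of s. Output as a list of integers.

[5, 0, 6, 2, 1, 7, 3, 8, 4]

rank→(start, suffix):
  0 → (5, 'aabc')
  1 → (0, 'ababcaabc')
  2 → (6, 'abc')
  3 → (2, 'abcaabc')
  4 → (1, 'babcaabc')
  5 → (7, 'bc')
  6 → (3, 'bcaabc')
  7 → (8, 'c')
  8 → (4, 'caabc')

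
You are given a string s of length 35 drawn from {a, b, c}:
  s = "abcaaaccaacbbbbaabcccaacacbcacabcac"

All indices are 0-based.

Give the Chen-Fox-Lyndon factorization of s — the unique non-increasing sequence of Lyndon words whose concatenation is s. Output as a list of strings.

["abc", "aaaccaacbbbbaabcccaacacbcacabcac"]

emit factor 1: 'abc' (i=0, period=3)
emit factor 2: 'aaaccaacbbbbaabcccaacacbcacabcac' (i=3, period=32)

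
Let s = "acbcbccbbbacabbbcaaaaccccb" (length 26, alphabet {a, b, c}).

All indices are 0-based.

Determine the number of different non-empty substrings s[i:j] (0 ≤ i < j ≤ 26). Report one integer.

307

rank→(start, suffix):
  0 → (17, 'aaaaccccb')
  1 → (18, 'aaaccccb')
  2 → (19, 'aaccccb')
  3 → (12, 'abbbcaaaaccccb')
  4 → (10, 'acabbbcaaaaccccb')
  5 → (0, 'acbcbccbbbacabbbcaaaaccccb')
  6 → (20, 'accccb')
  7 → (25, 'b')
  8 → (9, 'bacabbbcaaaaccccb')
  9 → (8, 'bbacabbbcaaaaccccb')
  10 → (7, 'bbbacabbbcaaaaccccb')
  11 → (13, 'bbbcaaaaccccb')
  12 → (14, 'bbcaaaaccccb')
  13 → (15, 'bcaaaaccccb')
  14 → (2, 'bcbccbbbacabbbcaaaaccccb')
  15 → (4, 'bccbbbacabbbcaaaaccccb')
  16 → (16, 'caaaaccccb')
  17 → (11, 'cabbbcaaaaccccb')
  18 → (24, 'cb')
  19 → (6, 'cbbbacabbbcaaaaccccb')
  20 → (1, 'cbcbccbbbacabbbcaaaaccccb')
  21 → (3, 'cbccbbbacabbbcaaaaccccb')
  22 → (23, 'ccb')
  23 → (5, 'ccbbbacabbbcaaaaccccb')
  24 → (22, 'cccb')
  25 → (21, 'ccccb')

SA = [17, 18, 19, 12, 10, 0, 20, 25, 9, 8, 7, 13, 14, 15, 2, 4, 16, 11, 24, 6, 1, 3, 23, 5, 22, 21]
[i] adj suffixes → lcp
  [1] 17/18 → 3 ('aaa')
  [2] 18/19 → 2 ('aa')
  [3] 19/12 → 1 ('a')
  [4] 12/10 → 1 ('a')
  [5] 10/0 → 2 ('ac')
  [6] 0/20 → 2 ('ac')
  [7] 20/25 → 0 ('')
  [8] 25/9 → 1 ('b')
  [9] 9/8 → 1 ('b')
  [10] 8/7 → 2 ('bb')
  [11] 7/13 → 3 ('bbb')
  [12] 13/14 → 2 ('bb')
  [13] 14/15 → 1 ('b')
  [14] 15/2 → 2 ('bc')
  [15] 2/4 → 2 ('bc')
  [16] 4/16 → 0 ('')
  [17] 16/11 → 2 ('ca')
  [18] 11/24 → 1 ('c')
  [19] 24/6 → 2 ('cb')
  [20] 6/1 → 2 ('cb')
  [21] 1/3 → 3 ('cbc')
  [22] 3/23 → 1 ('c')
  [23] 23/5 → 3 ('ccb')
  [24] 5/22 → 2 ('cc')
  [25] 22/21 → 3 ('ccc')

n(n+1)/2 = 26·27/2 = 351
Σ LCP = 0 + 3 + 2 + 1 + 1 + 2 + 2 + 0 + 1 + 1 + 2 + 3 + 2 + 1 + 2 + 2 + 0 + 2 + 1 + 2 + 2 + 3 + 1 + 3 + 2 + 3 = 44
distinct = 351 − 44 = 307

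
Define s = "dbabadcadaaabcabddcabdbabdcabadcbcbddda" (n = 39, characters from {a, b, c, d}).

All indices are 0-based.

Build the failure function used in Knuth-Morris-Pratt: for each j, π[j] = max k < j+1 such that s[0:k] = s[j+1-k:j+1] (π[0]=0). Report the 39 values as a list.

π[0] = 0
j=1 s[j]='b': π[1]=0 (border '')
j=2 s[j]='a': π[2]=0 (border '')
j=3 s[j]='b': π[3]=0 (border '')
j=4 s[j]='a': π[4]=0 (border '')
j=5 s[j]='d': π[5]=1 (border 'd')
j=6 s[j]='c': k: 1→0; π[6]=0 (border '')
j=7 s[j]='a': π[7]=0 (border '')
j=8 s[j]='d': π[8]=1 (border 'd')
j=9 s[j]='a': k: 1→0; π[9]=0 (border '')
j=10 s[j]='a': π[10]=0 (border '')
j=11 s[j]='a': π[11]=0 (border '')
j=12 s[j]='b': π[12]=0 (border '')
j=13 s[j]='c': π[13]=0 (border '')
j=14 s[j]='a': π[14]=0 (border '')
j=15 s[j]='b': π[15]=0 (border '')
j=16 s[j]='d': π[16]=1 (border 'd')
j=17 s[j]='d': k: 1→0; π[17]=1 (border 'd')
j=18 s[j]='c': k: 1→0; π[18]=0 (border '')
j=19 s[j]='a': π[19]=0 (border '')
j=20 s[j]='b': π[20]=0 (border '')
j=21 s[j]='d': π[21]=1 (border 'd')
j=22 s[j]='b': π[22]=2 (border 'db')
j=23 s[j]='a': π[23]=3 (border 'dba')
j=24 s[j]='b': π[24]=4 (border 'dbab')
j=25 s[j]='d': k: 4→0; π[25]=1 (border 'd')
j=26 s[j]='c': k: 1→0; π[26]=0 (border '')
j=27 s[j]='a': π[27]=0 (border '')
j=28 s[j]='b': π[28]=0 (border '')
j=29 s[j]='a': π[29]=0 (border '')
j=30 s[j]='d': π[30]=1 (border 'd')
j=31 s[j]='c': k: 1→0; π[31]=0 (border '')
j=32 s[j]='b': π[32]=0 (border '')
j=33 s[j]='c': π[33]=0 (border '')
j=34 s[j]='b': π[34]=0 (border '')
j=35 s[j]='d': π[35]=1 (border 'd')
j=36 s[j]='d': k: 1→0; π[36]=1 (border 'd')
j=37 s[j]='d': k: 1→0; π[37]=1 (border 'd')
j=38 s[j]='a': k: 1→0; π[38]=0 (border '')

[0, 0, 0, 0, 0, 1, 0, 0, 1, 0, 0, 0, 0, 0, 0, 0, 1, 1, 0, 0, 0, 1, 2, 3, 4, 1, 0, 0, 0, 0, 1, 0, 0, 0, 0, 1, 1, 1, 0]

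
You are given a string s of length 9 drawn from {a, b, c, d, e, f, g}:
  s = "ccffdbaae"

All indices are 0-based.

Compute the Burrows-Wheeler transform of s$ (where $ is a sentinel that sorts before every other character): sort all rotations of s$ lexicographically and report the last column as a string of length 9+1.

rank  rotation    last
    0  $ccffdbaae  e
    1  aae$ccffdb  b
    2  ae$ccffdba  a
    3  baae$ccffd  d
    4  ccffdbaae$  $
    5  cffdbaae$c  c
    6  dbaae$ccff  f
    7  e$ccffdbaa  a
    8  fdbaae$ccf  f
    9  ffdbaae$cc  c

ebad$cfafc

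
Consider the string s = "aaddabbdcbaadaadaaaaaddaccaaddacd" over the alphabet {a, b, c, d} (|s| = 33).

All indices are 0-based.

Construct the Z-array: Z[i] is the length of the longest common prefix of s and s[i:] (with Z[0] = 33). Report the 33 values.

Z[0]=33
i=1: outside box; Z[1]=1 grow→box=[1,2)
i=2: outside box; Z[2]=0
i=3: outside box; Z[3]=0
i=4: outside box; Z[4]=1 grow→box=[4,5)
i=5: outside box; Z[5]=0
i=6: outside box; Z[6]=0
i=7: outside box; Z[7]=0
i=8: outside box; Z[8]=0
i=9: outside box; Z[9]=0
i=10: outside box; Z[10]=3 grow→box=[10,13)
i=11: min(r-i=2, Z[1]=1)=1; Z[11]=1
i=12: min(r-i=1, Z[2]=0)=0; Z[12]=0
i=13: outside box; Z[13]=3 grow→box=[13,16)
i=14: min(r-i=2, Z[1]=1)=1; Z[14]=1
i=15: min(r-i=1, Z[2]=0)=0; Z[15]=0
i=16: outside box; Z[16]=2 grow→box=[16,18)
i=17: min(r-i=1, Z[1]=1)=1; Z[17]=2 grow→box=[17,19)
i=18: min(r-i=1, Z[1]=1)=1; Z[18]=2 grow→box=[18,20)
i=19: min(r-i=1, Z[1]=1)=1; Z[19]=5 grow→box=[19,24)
i=20: min(r-i=4, Z[1]=1)=1; Z[20]=1
i=21: min(r-i=3, Z[2]=0)=0; Z[21]=0
i=22: min(r-i=2, Z[3]=0)=0; Z[22]=0
i=23: min(r-i=1, Z[4]=1)=1; Z[23]=1
i=24: outside box; Z[24]=0
i=25: outside box; Z[25]=0
i=26: outside box; Z[26]=5 grow→box=[26,31)
i=27: min(r-i=4, Z[1]=1)=1; Z[27]=1
i=28: min(r-i=3, Z[2]=0)=0; Z[28]=0
i=29: min(r-i=2, Z[3]=0)=0; Z[29]=0
i=30: min(r-i=1, Z[4]=1)=1; Z[30]=1
i=31: outside box; Z[31]=0
i=32: outside box; Z[32]=0

[33, 1, 0, 0, 1, 0, 0, 0, 0, 0, 3, 1, 0, 3, 1, 0, 2, 2, 2, 5, 1, 0, 0, 1, 0, 0, 5, 1, 0, 0, 1, 0, 0]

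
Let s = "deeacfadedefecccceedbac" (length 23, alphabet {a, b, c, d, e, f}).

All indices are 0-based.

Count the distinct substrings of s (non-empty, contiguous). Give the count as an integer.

rank→(start, suffix):
  0 → (21, 'ac')
  1 → (3, 'acfadedefecccceedbac')
  2 → (6, 'adedefecccceedbac')
  3 → (20, 'bac')
  4 → (22, 'c')
  5 → (13, 'cccceedbac')
  6 → (14, 'ccceedbac')
  7 → (15, 'cceedbac')
  8 → (16, 'ceedbac')
  9 → (4, 'cfadedefecccceedbac')
  10 → (19, 'dbac')
  11 → (7, 'dedefecccceedbac')
  12 → (0, 'deeacfadedefecccceedbac')
  13 → (9, 'defecccceedbac')
  14 → (2, 'eacfadedefecccceedbac')
  15 → (12, 'ecccceedbac')
  16 → (18, 'edbac')
  17 → (8, 'edefecccceedbac')
  18 → (1, 'eeacfadedefecccceedbac')
  19 → (17, 'eedbac')
  20 → (10, 'efecccceedbac')
  21 → (5, 'fadedefecccceedbac')
  22 → (11, 'fecccceedbac')

SA = [21, 3, 6, 20, 22, 13, 14, 15, 16, 4, 19, 7, 0, 9, 2, 12, 18, 8, 1, 17, 10, 5, 11]
i: (SA[i-1],SA[i]) lcp shared
  1: (21,3) 2 'ac'
  2: (3,6) 1 'a'
  3: (6,20) 0 ''
  4: (20,22) 0 ''
  5: (22,13) 1 'c'
  6: (13,14) 3 'ccc'
  7: (14,15) 2 'cc'
  8: (15,16) 1 'c'
  9: (16,4) 1 'c'
  10: (4,19) 0 ''
  11: (19,7) 1 'd'
  12: (7,0) 2 'de'
  13: (0,9) 2 'de'
  14: (9,2) 0 ''
  15: (2,12) 1 'e'
  16: (12,18) 1 'e'
  17: (18,8) 2 'ed'
  18: (8,1) 1 'e'
  19: (1,17) 2 'ee'
  20: (17,10) 1 'e'
  21: (10,5) 0 ''
  22: (5,11) 1 'f'

n(n+1)/2 = 23·24/2 = 276
Σ LCP = 0 + 2 + 1 + 0 + 0 + 1 + 3 + 2 + 1 + 1 + 0 + 1 + 2 + 2 + 0 + 1 + 1 + 2 + 1 + 2 + 1 + 0 + 1 = 25
distinct = 276 − 25 = 251

251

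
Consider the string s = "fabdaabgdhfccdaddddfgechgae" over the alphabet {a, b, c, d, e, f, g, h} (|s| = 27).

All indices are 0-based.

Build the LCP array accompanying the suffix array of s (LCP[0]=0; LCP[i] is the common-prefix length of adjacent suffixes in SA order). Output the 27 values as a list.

[0, 1, 2, 1, 1, 0, 1, 0, 1, 1, 0, 2, 1, 3, 2, 1, 1, 0, 1, 0, 1, 1, 0, 1, 1, 0, 1]

sorted suffixes:
  #0 SA[0]=4  'aabgdhfccdaddddfgechgae'
  #1 SA[1]=1  'abdaabgdhfccdaddddfgechgae'
  #2 SA[2]=5  'abgdhfccdaddddfgechgae'
  #3 SA[3]=14  'addddfgechgae'
  #4 SA[4]=25  'ae'
  #5 SA[5]=2  'bdaabgdhfccdaddddfgechgae'
  #6 SA[6]=6  'bgdhfccdaddddfgechgae'
  #7 SA[7]=11  'ccdaddddfgechgae'
  #8 SA[8]=12  'cdaddddfgechgae'
  #9 SA[9]=22  'chgae'
  #10 SA[10]=3  'daabgdhfccdaddddfgechgae'
  #11 SA[11]=13  'daddddfgechgae'
  #12 SA[12]=15  'ddddfgechgae'
  #13 SA[13]=16  'dddfgechgae'
  #14 SA[14]=17  'ddfgechgae'
  #15 SA[15]=18  'dfgechgae'
  #16 SA[16]=8  'dhfccdaddddfgechgae'
  #17 SA[17]=26  'e'
  #18 SA[18]=21  'echgae'
  #19 SA[19]=0  'fabdaabgdhfccdaddddfgechgae'
  #20 SA[20]=10  'fccdaddddfgechgae'
  #21 SA[21]=19  'fgechgae'
  #22 SA[22]=24  'gae'
  #23 SA[23]=7  'gdhfccdaddddfgechgae'
  #24 SA[24]=20  'gechgae'
  #25 SA[25]=9  'hfccdaddddfgechgae'
  #26 SA[26]=23  'hgae'

SA = [4, 1, 5, 14, 25, 2, 6, 11, 12, 22, 3, 13, 15, 16, 17, 18, 8, 26, 21, 0, 10, 19, 24, 7, 20, 9, 23]
i: (SA[i-1],SA[i]) lcp shared
  1: (4,1) 1 'a'
  2: (1,5) 2 'ab'
  3: (5,14) 1 'a'
  4: (14,25) 1 'a'
  5: (25,2) 0 ''
  6: (2,6) 1 'b'
  7: (6,11) 0 ''
  8: (11,12) 1 'c'
  9: (12,22) 1 'c'
  10: (22,3) 0 ''
  11: (3,13) 2 'da'
  12: (13,15) 1 'd'
  13: (15,16) 3 'ddd'
  14: (16,17) 2 'dd'
  15: (17,18) 1 'd'
  16: (18,8) 1 'd'
  17: (8,26) 0 ''
  18: (26,21) 1 'e'
  19: (21,0) 0 ''
  20: (0,10) 1 'f'
  21: (10,19) 1 'f'
  22: (19,24) 0 ''
  23: (24,7) 1 'g'
  24: (7,20) 1 'g'
  25: (20,9) 0 ''
  26: (9,23) 1 'h'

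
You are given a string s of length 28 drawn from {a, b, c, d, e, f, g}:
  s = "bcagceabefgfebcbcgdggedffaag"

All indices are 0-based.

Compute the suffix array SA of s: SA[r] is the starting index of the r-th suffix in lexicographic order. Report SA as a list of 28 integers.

rank→(start, suffix):
  0 → (25, 'aag')
  1 → (6, 'abefgfebcbcgdggedffaag')
  2 → (26, 'ag')
  3 → (2, 'agceabefgfebcbcgdggedffaag')
  4 → (0, 'bcagceabefgfebcbcgdggedffaag')
  5 → (13, 'bcbcgdggedffaag')
  6 → (15, 'bcgdggedffaag')
  7 → (7, 'befgfebcbcgdggedffaag')
  8 → (1, 'cagceabefgfebcbcgdggedffaag')
  9 → (14, 'cbcgdggedffaag')
  10 → (4, 'ceabefgfebcbcgdggedffaag')
  11 → (16, 'cgdggedffaag')
  12 → (22, 'dffaag')
  13 → (18, 'dggedffaag')
  14 → (5, 'eabefgfebcbcgdggedffaag')
  15 → (12, 'ebcbcgdggedffaag')
  16 → (21, 'edffaag')
  17 → (8, 'efgfebcbcgdggedffaag')
  18 → (24, 'faag')
  19 → (11, 'febcbcgdggedffaag')
  20 → (23, 'ffaag')
  21 → (9, 'fgfebcbcgdggedffaag')
  22 → (27, 'g')
  23 → (3, 'gceabefgfebcbcgdggedffaag')
  24 → (17, 'gdggedffaag')
  25 → (20, 'gedffaag')
  26 → (10, 'gfebcbcgdggedffaag')
  27 → (19, 'ggedffaag')

[25, 6, 26, 2, 0, 13, 15, 7, 1, 14, 4, 16, 22, 18, 5, 12, 21, 8, 24, 11, 23, 9, 27, 3, 17, 20, 10, 19]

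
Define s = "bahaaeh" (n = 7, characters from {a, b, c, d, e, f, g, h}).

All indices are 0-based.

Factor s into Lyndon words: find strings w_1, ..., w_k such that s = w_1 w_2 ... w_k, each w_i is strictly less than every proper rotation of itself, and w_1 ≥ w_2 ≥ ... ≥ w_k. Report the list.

emit factor 1: 'b' (i=0, period=1)
emit factor 2: 'ah' (i=1, period=2)
emit factor 3: 'aaeh' (i=3, period=4)

["b", "ah", "aaeh"]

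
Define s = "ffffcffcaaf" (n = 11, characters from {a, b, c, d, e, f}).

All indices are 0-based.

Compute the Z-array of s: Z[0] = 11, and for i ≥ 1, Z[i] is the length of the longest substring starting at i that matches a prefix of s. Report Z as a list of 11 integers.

Z[0]=11
i=1: outside box; Z[1]=3 scan→box=[1,4)
i=2: min(r-i=2, Z[1]=3)=2; Z[2]=2
i=3: min(r-i=1, Z[2]=2)=1; Z[3]=1
i=4: outside box; Z[4]=0
i=5: outside box; Z[5]=2 scan→box=[5,7)
i=6: min(r-i=1, Z[1]=3)=1; Z[6]=1
i=7: outside box; Z[7]=0
i=8: outside box; Z[8]=0
i=9: outside box; Z[9]=0
i=10: outside box; Z[10]=1 scan→box=[10,11)

[11, 3, 2, 1, 0, 2, 1, 0, 0, 0, 1]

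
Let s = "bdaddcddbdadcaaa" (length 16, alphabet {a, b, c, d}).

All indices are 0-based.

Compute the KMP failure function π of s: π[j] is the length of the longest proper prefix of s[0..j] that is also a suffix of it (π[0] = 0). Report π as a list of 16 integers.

[0, 0, 0, 0, 0, 0, 0, 0, 1, 2, 3, 4, 0, 0, 0, 0]

π[0] = 0
j=1 s[j]='d': π[1]=0 (border '')
j=2 s[j]='a': π[2]=0 (border '')
j=3 s[j]='d': π[3]=0 (border '')
j=4 s[j]='d': π[4]=0 (border '')
j=5 s[j]='c': π[5]=0 (border '')
j=6 s[j]='d': π[6]=0 (border '')
j=7 s[j]='d': π[7]=0 (border '')
j=8 s[j]='b': π[8]=1 (border 'b')
j=9 s[j]='d': π[9]=2 (border 'bd')
j=10 s[j]='a': π[10]=3 (border 'bda')
j=11 s[j]='d': π[11]=4 (border 'bdad')
j=12 s[j]='c': k: 4→0; π[12]=0 (border '')
j=13 s[j]='a': π[13]=0 (border '')
j=14 s[j]='a': π[14]=0 (border '')
j=15 s[j]='a': π[15]=0 (border '')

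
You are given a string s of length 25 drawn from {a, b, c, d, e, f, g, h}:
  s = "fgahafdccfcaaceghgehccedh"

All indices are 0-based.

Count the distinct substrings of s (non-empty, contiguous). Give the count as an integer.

rank→(start, suffix):
  0 → (11, 'aaceghgehccedh')
  1 → (12, 'aceghgehccedh')
  2 → (4, 'afdccfcaaceghgehccedh')
  3 → (2, 'ahafdccfcaaceghgehccedh')
  4 → (10, 'caaceghgehccedh')
  5 → (20, 'ccedh')
  6 → (7, 'ccfcaaceghgehccedh')
  7 → (21, 'cedh')
  8 → (13, 'ceghgehccedh')
  9 → (8, 'cfcaaceghgehccedh')
  10 → (6, 'dccfcaaceghgehccedh')
  11 → (23, 'dh')
  12 → (22, 'edh')
  13 → (14, 'eghgehccedh')
  14 → (18, 'ehccedh')
  15 → (9, 'fcaaceghgehccedh')
  16 → (5, 'fdccfcaaceghgehccedh')
  17 → (0, 'fgahafdccfcaaceghgehccedh')
  18 → (1, 'gahafdccfcaaceghgehccedh')
  19 → (17, 'gehccedh')
  20 → (15, 'ghgehccedh')
  21 → (24, 'h')
  22 → (3, 'hafdccfcaaceghgehccedh')
  23 → (19, 'hccedh')
  24 → (16, 'hgehccedh')

SA = [11, 12, 4, 2, 10, 20, 7, 21, 13, 8, 6, 23, 22, 14, 18, 9, 5, 0, 1, 17, 15, 24, 3, 19, 16]
i: (SA[i-1],SA[i]) lcp shared
  1: (11,12) 1 'a'
  2: (12,4) 1 'a'
  3: (4,2) 1 'a'
  4: (2,10) 0 ''
  5: (10,20) 1 'c'
  6: (20,7) 2 'cc'
  7: (7,21) 1 'c'
  8: (21,13) 2 'ce'
  9: (13,8) 1 'c'
  10: (8,6) 0 ''
  11: (6,23) 1 'd'
  12: (23,22) 0 ''
  13: (22,14) 1 'e'
  14: (14,18) 1 'e'
  15: (18,9) 0 ''
  16: (9,5) 1 'f'
  17: (5,0) 1 'f'
  18: (0,1) 0 ''
  19: (1,17) 1 'g'
  20: (17,15) 1 'g'
  21: (15,24) 0 ''
  22: (24,3) 1 'h'
  23: (3,19) 1 'h'
  24: (19,16) 1 'h'

n(n+1)/2 = 25·26/2 = 325
Σ LCP = 0 + 1 + 1 + 1 + 0 + 1 + 2 + 1 + 2 + 1 + 0 + 1 + 0 + 1 + 1 + 0 + 1 + 1 + 0 + 1 + 1 + 0 + 1 + 1 + 1 = 20
distinct = 325 − 20 = 305

305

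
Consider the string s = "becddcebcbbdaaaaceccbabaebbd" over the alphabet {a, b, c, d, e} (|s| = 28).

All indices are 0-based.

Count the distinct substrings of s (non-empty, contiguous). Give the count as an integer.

rank | idx | suffix
   0 |  12 | aaaaceccbabaebbd
   1 |  13 | aaaceccbabaebbd
   2 |  14 | aaceccbabaebbd
   3 |  21 | abaebbd
   4 |  15 | aceccbabaebbd
   5 |  23 | aebbd
   6 |  20 | babaebbd
   7 |  22 | baebbd
   8 |  25 | bbd
   9 |   9 | bbdaaaaceccbabaebbd
  10 |   7 | bcbbdaaaaceccbabaebbd
  11 |  26 | bd
  12 |  10 | bdaaaaceccbabaebbd
  13 |   0 | becddcebcbbdaaaaceccbabaebbd
  14 |  19 | cbabaebbd
  15 |   8 | cbbdaaaaceccbabaebbd
  16 |  18 | ccbabaebbd
  17 |   2 | cddcebcbbdaaaaceccbabaebbd
  18 |   5 | cebcbbdaaaaceccbabaebbd
  19 |  16 | ceccbabaebbd
  20 |  27 | d
  21 |  11 | daaaaceccbabaebbd
  22 |   4 | dcebcbbdaaaaceccbabaebbd
  23 |   3 | ddcebcbbdaaaaceccbabaebbd
  24 |  24 | ebbd
  25 |   6 | ebcbbdaaaaceccbabaebbd
  26 |  17 | eccbabaebbd
  27 |   1 | ecddcebcbbdaaaaceccbabaebbd

SA = [12, 13, 14, 21, 15, 23, 20, 22, 25, 9, 7, 26, 10, 0, 19, 8, 18, 2, 5, 16, 27, 11, 4, 3, 24, 6, 17, 1]
[i] adj suffixes → lcp
  [1] 12/13 → 3 ('aaa')
  [2] 13/14 → 2 ('aa')
  [3] 14/21 → 1 ('a')
  [4] 21/15 → 1 ('a')
  [5] 15/23 → 1 ('a')
  [6] 23/20 → 0 ('')
  [7] 20/22 → 2 ('ba')
  [8] 22/25 → 1 ('b')
  [9] 25/9 → 3 ('bbd')
  [10] 9/7 → 1 ('b')
  [11] 7/26 → 1 ('b')
  [12] 26/10 → 2 ('bd')
  [13] 10/0 → 1 ('b')
  [14] 0/19 → 0 ('')
  [15] 19/8 → 2 ('cb')
  [16] 8/18 → 1 ('c')
  [17] 18/2 → 1 ('c')
  [18] 2/5 → 1 ('c')
  [19] 5/16 → 2 ('ce')
  [20] 16/27 → 0 ('')
  [21] 27/11 → 1 ('d')
  [22] 11/4 → 1 ('d')
  [23] 4/3 → 1 ('d')
  [24] 3/24 → 0 ('')
  [25] 24/6 → 2 ('eb')
  [26] 6/17 → 1 ('e')
  [27] 17/1 → 2 ('ec')

n(n+1)/2 = 28·29/2 = 406
Σ LCP = 0 + 3 + 2 + 1 + 1 + 1 + 0 + 2 + 1 + 3 + 1 + 1 + 2 + 1 + 0 + 2 + 1 + 1 + 1 + 2 + 0 + 1 + 1 + 1 + 0 + 2 + 1 + 2 = 34
distinct = 406 − 34 = 372

372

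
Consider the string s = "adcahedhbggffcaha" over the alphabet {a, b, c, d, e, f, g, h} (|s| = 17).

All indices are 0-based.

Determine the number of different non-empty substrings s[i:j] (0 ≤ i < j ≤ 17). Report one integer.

141

rank | idx | suffix
   0 |  16 | a
   1 |   0 | adcahedhbggffcaha
   2 |  14 | aha
   3 |   3 | ahedhbggffcaha
   4 |   8 | bggffcaha
   5 |  13 | caha
   6 |   2 | cahedhbggffcaha
   7 |   1 | dcahedhbggffcaha
   8 |   6 | dhbggffcaha
   9 |   5 | edhbggffcaha
  10 |  12 | fcaha
  11 |  11 | ffcaha
  12 |  10 | gffcaha
  13 |   9 | ggffcaha
  14 |  15 | ha
  15 |   7 | hbggffcaha
  16 |   4 | hedhbggffcaha

SA = [16, 0, 14, 3, 8, 13, 2, 1, 6, 5, 12, 11, 10, 9, 15, 7, 4]
i: (SA[i-1],SA[i]) lcp shared
  1: (16,0) 1 'a'
  2: (0,14) 1 'a'
  3: (14,3) 2 'ah'
  4: (3,8) 0 ''
  5: (8,13) 0 ''
  6: (13,2) 3 'cah'
  7: (2,1) 0 ''
  8: (1,6) 1 'd'
  9: (6,5) 0 ''
  10: (5,12) 0 ''
  11: (12,11) 1 'f'
  12: (11,10) 0 ''
  13: (10,9) 1 'g'
  14: (9,15) 0 ''
  15: (15,7) 1 'h'
  16: (7,4) 1 'h'

n(n+1)/2 = 17·18/2 = 153
Σ LCP = 0 + 1 + 1 + 2 + 0 + 0 + 3 + 0 + 1 + 0 + 0 + 1 + 0 + 1 + 0 + 1 + 1 = 12
distinct = 153 − 12 = 141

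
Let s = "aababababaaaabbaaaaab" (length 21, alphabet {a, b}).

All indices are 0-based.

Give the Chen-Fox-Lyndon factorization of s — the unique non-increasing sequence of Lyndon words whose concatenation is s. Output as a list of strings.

emit factor 1: 'aabababab' (i=0, period=9)
emit factor 2: 'aaaabb' (i=9, period=6)
emit factor 3: 'aaaaab' (i=15, period=6)

["aabababab", "aaaabb", "aaaaab"]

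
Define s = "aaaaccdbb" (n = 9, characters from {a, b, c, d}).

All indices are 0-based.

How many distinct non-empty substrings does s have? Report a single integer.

sorted suffixes:
  #0 SA[0]=0  'aaaaccdbb'
  #1 SA[1]=1  'aaaccdbb'
  #2 SA[2]=2  'aaccdbb'
  #3 SA[3]=3  'accdbb'
  #4 SA[4]=8  'b'
  #5 SA[5]=7  'bb'
  #6 SA[6]=4  'ccdbb'
  #7 SA[7]=5  'cdbb'
  #8 SA[8]=6  'dbb'

SA = [0, 1, 2, 3, 8, 7, 4, 5, 6]
i: (SA[i-1],SA[i]) lcp shared
  1: (0,1) 3 'aaa'
  2: (1,2) 2 'aa'
  3: (2,3) 1 'a'
  4: (3,8) 0 ''
  5: (8,7) 1 'b'
  6: (7,4) 0 ''
  7: (4,5) 1 'c'
  8: (5,6) 0 ''

n(n+1)/2 = 9·10/2 = 45
Σ LCP = 0 + 3 + 2 + 1 + 0 + 1 + 0 + 1 + 0 = 8
distinct = 45 − 8 = 37

37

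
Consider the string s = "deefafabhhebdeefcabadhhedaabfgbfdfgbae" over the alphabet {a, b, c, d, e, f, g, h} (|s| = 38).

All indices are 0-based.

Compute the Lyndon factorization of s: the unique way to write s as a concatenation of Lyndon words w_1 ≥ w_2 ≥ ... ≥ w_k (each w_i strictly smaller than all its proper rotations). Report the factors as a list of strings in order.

emit factor 1: 'deef' (i=0, period=4)
emit factor 2: 'af' (i=4, period=2)
emit factor 3: 'abhhebdeefc' (i=6, period=11)
emit factor 4: 'abadhhed' (i=17, period=8)
emit factor 5: 'aabfgbfdfgbae' (i=25, period=13)

["deef", "af", "abhhebdeefc", "abadhhed", "aabfgbfdfgbae"]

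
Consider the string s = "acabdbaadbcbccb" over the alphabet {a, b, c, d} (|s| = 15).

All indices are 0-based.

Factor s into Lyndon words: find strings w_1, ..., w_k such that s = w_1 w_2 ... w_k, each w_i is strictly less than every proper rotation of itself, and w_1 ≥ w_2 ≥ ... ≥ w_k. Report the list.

["ac", "abdb", "aadbcbccb"]

emit factor 1: 'ac' (i=0, period=2)
emit factor 2: 'abdb' (i=2, period=4)
emit factor 3: 'aadbcbccb' (i=6, period=9)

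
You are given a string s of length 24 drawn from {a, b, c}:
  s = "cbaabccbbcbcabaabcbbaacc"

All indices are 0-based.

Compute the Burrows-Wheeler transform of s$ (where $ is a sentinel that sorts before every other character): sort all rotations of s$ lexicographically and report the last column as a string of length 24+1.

cbbbcaaaacbcccabacb$bcbab

rank  rotation                   last
    0  $cbaabccbbcbcabaabcbbaacc  c
    1  aabcbbaacc$cbaabccbbcbcab  b
    2  aabccbbcbcabaabcbbaacc$cb  b
    3  aacc$cbaabccbbcbcabaabcbb  b
    4  abaabcbbaacc$cbaabccbbcbc  c
    5  abcbbaacc$cbaabccbbcbcaba  a
    6  abccbbcbcabaabcbbaacc$cba  a
    7  acc$cbaabccbbcbcabaabcbba  a
    8  baabcbbaacc$cbaabccbbcbca  a
    9  baabccbbcbcabaabcbbaacc$c  c
   10  baacc$cbaabccbbcbcabaabcb  b
   11  bbaacc$cbaabccbbcbcabaabc  c
   12  bbcbcabaabcbbaacc$cbaabcc  c
   13  bcabaabcbbaacc$cbaabccbbc  c
   14  bcbbaacc$cbaabccbbcbcabaa  a
   15  bcbcabaabcbbaacc$cbaabccb  b
   16  bccbbcbcabaabcbbaacc$cbaa  a
   17  c$cbaabccbbcbcabaabcbbaac  c
   18  cabaabcbbaacc$cbaabccbbcb  b
   19  cbaabccbbcbcabaabcbbaacc$  $
   20  cbbaacc$cbaabccbbcbcabaab  b
   21  cbbcbcabaabcbbaacc$cbaabc  c
   22  cbcabaabcbbaacc$cbaabccbb  b
   23  cc$cbaabccbbcbcabaabcbbaa  a
   24  ccbbcbcabaabcbbaacc$cbaab  b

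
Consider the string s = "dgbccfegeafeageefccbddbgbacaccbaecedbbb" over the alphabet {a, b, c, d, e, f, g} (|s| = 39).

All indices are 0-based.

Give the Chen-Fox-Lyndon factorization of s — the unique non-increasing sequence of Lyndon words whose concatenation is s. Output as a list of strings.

emit factor 1: 'dg' (i=0, period=2)
emit factor 2: 'bccfege' (i=2, period=7)
emit factor 3: 'afeageefccbddbgb' (i=9, period=16)
emit factor 4: 'acaccbaecedbbb' (i=25, period=14)

["dg", "bccfege", "afeageefccbddbgb", "acaccbaecedbbb"]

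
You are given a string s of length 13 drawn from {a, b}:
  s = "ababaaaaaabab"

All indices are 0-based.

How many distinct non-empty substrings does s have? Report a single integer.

rank | idx | suffix
   0 |   4 | aaaaaabab
   1 |   5 | aaaaabab
   2 |   6 | aaaabab
   3 |   7 | aaabab
   4 |   8 | aabab
   5 |  11 | ab
   6 |   2 | abaaaaaabab
   7 |   9 | abab
   8 |   0 | ababaaaaaabab
   9 |  12 | b
  10 |   3 | baaaaaabab
  11 |  10 | bab
  12 |   1 | babaaaaaabab

SA = [4, 5, 6, 7, 8, 11, 2, 9, 0, 12, 3, 10, 1]
[i] adj suffixes → lcp
  [1] 4/5 → 5 ('aaaaa')
  [2] 5/6 → 4 ('aaaa')
  [3] 6/7 → 3 ('aaa')
  [4] 7/8 → 2 ('aa')
  [5] 8/11 → 1 ('a')
  [6] 11/2 → 2 ('ab')
  [7] 2/9 → 3 ('aba')
  [8] 9/0 → 4 ('abab')
  [9] 0/12 → 0 ('')
  [10] 12/3 → 1 ('b')
  [11] 3/10 → 2 ('ba')
  [12] 10/1 → 3 ('bab')

n(n+1)/2 = 13·14/2 = 91
Σ LCP = 0 + 5 + 4 + 3 + 2 + 1 + 2 + 3 + 4 + 0 + 1 + 2 + 3 = 30
distinct = 91 − 30 = 61

61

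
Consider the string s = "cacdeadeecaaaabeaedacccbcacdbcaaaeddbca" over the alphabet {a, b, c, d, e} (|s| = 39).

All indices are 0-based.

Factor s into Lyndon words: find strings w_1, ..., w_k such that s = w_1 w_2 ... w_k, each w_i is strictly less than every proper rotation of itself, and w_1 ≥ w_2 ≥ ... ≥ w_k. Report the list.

emit factor 1: 'c' (i=0, period=1)
emit factor 2: 'acdeadeec' (i=1, period=9)
emit factor 3: 'aaaabeaedacccbcacdbcaaaeddbc' (i=10, period=28)
emit factor 4: 'a' (i=38, period=1)

["c", "acdeadeec", "aaaabeaedacccbcacdbcaaaeddbc", "a"]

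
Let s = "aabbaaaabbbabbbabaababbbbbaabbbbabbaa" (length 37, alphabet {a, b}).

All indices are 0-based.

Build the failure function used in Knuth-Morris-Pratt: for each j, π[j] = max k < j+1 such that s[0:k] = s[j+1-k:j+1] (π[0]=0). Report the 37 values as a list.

[0, 1, 0, 0, 1, 2, 2, 2, 3, 4, 0, 1, 0, 0, 0, 1, 0, 1, 2, 3, 1, 0, 0, 0, 0, 0, 1, 2, 3, 4, 0, 0, 1, 0, 0, 1, 2]

π[0] = 0
j=1 s[j]='a': π[1]=1 (border 'a')
j=2 s[j]='b': k: 1→0; π[2]=0 (border '')
j=3 s[j]='b': π[3]=0 (border '')
j=4 s[j]='a': π[4]=1 (border 'a')
j=5 s[j]='a': π[5]=2 (border 'aa')
j=6 s[j]='a': k: 2→1; π[6]=2 (border 'aa')
j=7 s[j]='a': k: 2→1; π[7]=2 (border 'aa')
j=8 s[j]='b': π[8]=3 (border 'aab')
j=9 s[j]='b': π[9]=4 (border 'aabb')
j=10 s[j]='b': k: 4→0; π[10]=0 (border '')
j=11 s[j]='a': π[11]=1 (border 'a')
j=12 s[j]='b': k: 1→0; π[12]=0 (border '')
j=13 s[j]='b': π[13]=0 (border '')
j=14 s[j]='b': π[14]=0 (border '')
j=15 s[j]='a': π[15]=1 (border 'a')
j=16 s[j]='b': k: 1→0; π[16]=0 (border '')
j=17 s[j]='a': π[17]=1 (border 'a')
j=18 s[j]='a': π[18]=2 (border 'aa')
j=19 s[j]='b': π[19]=3 (border 'aab')
j=20 s[j]='a': k: 3→0; π[20]=1 (border 'a')
j=21 s[j]='b': k: 1→0; π[21]=0 (border '')
j=22 s[j]='b': π[22]=0 (border '')
j=23 s[j]='b': π[23]=0 (border '')
j=24 s[j]='b': π[24]=0 (border '')
j=25 s[j]='b': π[25]=0 (border '')
j=26 s[j]='a': π[26]=1 (border 'a')
j=27 s[j]='a': π[27]=2 (border 'aa')
j=28 s[j]='b': π[28]=3 (border 'aab')
j=29 s[j]='b': π[29]=4 (border 'aabb')
j=30 s[j]='b': k: 4→0; π[30]=0 (border '')
j=31 s[j]='b': π[31]=0 (border '')
j=32 s[j]='a': π[32]=1 (border 'a')
j=33 s[j]='b': k: 1→0; π[33]=0 (border '')
j=34 s[j]='b': π[34]=0 (border '')
j=35 s[j]='a': π[35]=1 (border 'a')
j=36 s[j]='a': π[36]=2 (border 'aa')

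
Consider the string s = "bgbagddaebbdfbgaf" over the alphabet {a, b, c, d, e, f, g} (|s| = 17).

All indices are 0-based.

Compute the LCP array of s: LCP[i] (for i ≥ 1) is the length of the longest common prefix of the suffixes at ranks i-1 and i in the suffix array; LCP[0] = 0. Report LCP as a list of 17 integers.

[0, 1, 1, 0, 1, 1, 1, 2, 0, 1, 1, 0, 0, 1, 0, 1, 1]

sorted suffixes:
  #0 SA[0]=7  'aebbdfbgaf'
  #1 SA[1]=15  'af'
  #2 SA[2]=3  'agddaebbdfbgaf'
  #3 SA[3]=2  'bagddaebbdfbgaf'
  #4 SA[4]=9  'bbdfbgaf'
  #5 SA[5]=10  'bdfbgaf'
  #6 SA[6]=13  'bgaf'
  #7 SA[7]=0  'bgbagddaebbdfbgaf'
  #8 SA[8]=6  'daebbdfbgaf'
  #9 SA[9]=5  'ddaebbdfbgaf'
  #10 SA[10]=11  'dfbgaf'
  #11 SA[11]=8  'ebbdfbgaf'
  #12 SA[12]=16  'f'
  #13 SA[13]=12  'fbgaf'
  #14 SA[14]=14  'gaf'
  #15 SA[15]=1  'gbagddaebbdfbgaf'
  #16 SA[16]=4  'gddaebbdfbgaf'

SA = [7, 15, 3, 2, 9, 10, 13, 0, 6, 5, 11, 8, 16, 12, 14, 1, 4]
i: (SA[i-1],SA[i]) lcp shared
  1: (7,15) 1 'a'
  2: (15,3) 1 'a'
  3: (3,2) 0 ''
  4: (2,9) 1 'b'
  5: (9,10) 1 'b'
  6: (10,13) 1 'b'
  7: (13,0) 2 'bg'
  8: (0,6) 0 ''
  9: (6,5) 1 'd'
  10: (5,11) 1 'd'
  11: (11,8) 0 ''
  12: (8,16) 0 ''
  13: (16,12) 1 'f'
  14: (12,14) 0 ''
  15: (14,1) 1 'g'
  16: (1,4) 1 'g'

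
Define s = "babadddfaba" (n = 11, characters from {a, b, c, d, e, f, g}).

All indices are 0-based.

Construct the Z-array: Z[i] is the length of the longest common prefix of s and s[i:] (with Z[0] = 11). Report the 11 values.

[11, 0, 2, 0, 0, 0, 0, 0, 0, 2, 0]

Z[0]=11
i=1: outside box; Z[1]=0
i=2: outside box; Z[2]=2 grow→box=[2,4)
i=3: min(r-i=1, Z[1]=0)=0; Z[3]=0
i=4: outside box; Z[4]=0
i=5: outside box; Z[5]=0
i=6: outside box; Z[6]=0
i=7: outside box; Z[7]=0
i=8: outside box; Z[8]=0
i=9: outside box; Z[9]=2 grow→box=[9,11)
i=10: min(r-i=1, Z[1]=0)=0; Z[10]=0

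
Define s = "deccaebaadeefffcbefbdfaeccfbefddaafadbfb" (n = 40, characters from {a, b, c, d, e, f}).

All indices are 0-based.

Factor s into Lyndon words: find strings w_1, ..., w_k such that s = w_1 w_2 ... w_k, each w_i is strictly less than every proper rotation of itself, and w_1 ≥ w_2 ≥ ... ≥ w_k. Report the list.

["de", "c", "c", "aeb", "aadeefffcbefbdfaeccfbefddaafadbfb"]

emit factor 1: 'de' (i=0, period=2)
emit factor 2: 'c' (i=2, period=1)
emit factor 3: 'c' (i=3, period=1)
emit factor 4: 'aeb' (i=4, period=3)
emit factor 5: 'aadeefffcbefbdfaeccfbefddaafadbfb' (i=7, period=33)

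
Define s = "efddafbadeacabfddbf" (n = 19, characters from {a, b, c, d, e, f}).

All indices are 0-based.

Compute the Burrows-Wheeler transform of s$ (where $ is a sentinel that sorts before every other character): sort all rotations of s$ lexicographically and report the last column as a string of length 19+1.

rank  rotation              last
    0  $efddafbadeacabfddbf  f
    1  abfddbf$efddafbadeac  c
    2  acabfddbf$efddafbade  e
    3  adeacabfddbf$efddafb  b
    4  afbadeacabfddbf$efdd  d
    5  badeacabfddbf$efddaf  f
    6  bf$efddafbadeacabfdd  d
    7  bfddbf$efddafbadeaca  a
    8  cabfddbf$efddafbadea  a
    9  dafbadeacabfddbf$efd  d
   10  dbf$efddafbadeacabfd  d
   11  ddafbadeacabfddbf$ef  f
   12  ddbf$efddafbadeacabf  f
   13  deacabfddbf$efddafba  a
   14  eacabfddbf$efddafbad  d
   15  efddafbadeacabfddbf$  $
   16  f$efddafbadeacabfddb  b
   17  fbadeacabfddbf$efdda  a
   18  fddafbadeacabfddbf$e  e
   19  fddbf$efddafbadeacab  b

fcebdfdaaddffad$baeb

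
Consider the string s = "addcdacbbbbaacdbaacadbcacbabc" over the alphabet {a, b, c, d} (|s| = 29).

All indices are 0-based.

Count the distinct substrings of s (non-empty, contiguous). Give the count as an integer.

rank→(start, suffix):
  0 → (16, 'aacadbcacbabc')
  1 → (11, 'aacdbaacadbcacbabc')
  2 → (26, 'abc')
  3 → (17, 'acadbcacbabc')
  4 → (23, 'acbabc')
  5 → (5, 'acbbbbaacdbaacadbcacbabc')
  6 → (12, 'acdbaacadbcacbabc')
  7 → (19, 'adbcacbabc')
  8 → (0, 'addcdacbbbbaacdbaacadbcacbabc')
  9 → (15, 'baacadbcacbabc')
  10 → (10, 'baacdbaacadbcacbabc')
  11 → (25, 'babc')
  12 → (9, 'bbaacdbaacadbcacbabc')
  13 → (8, 'bbbaacdbaacadbcacbabc')
  14 → (7, 'bbbbaacdbaacadbcacbabc')
  15 → (27, 'bc')
  16 → (21, 'bcacbabc')
  17 → (28, 'c')
  18 → (22, 'cacbabc')
  19 → (18, 'cadbcacbabc')
  20 → (24, 'cbabc')
  21 → (6, 'cbbbbaacdbaacadbcacbabc')
  22 → (3, 'cdacbbbbaacdbaacadbcacbabc')
  23 → (13, 'cdbaacadbcacbabc')
  24 → (4, 'dacbbbbaacdbaacadbcacbabc')
  25 → (14, 'dbaacadbcacbabc')
  26 → (20, 'dbcacbabc')
  27 → (2, 'dcdacbbbbaacdbaacadbcacbabc')
  28 → (1, 'ddcdacbbbbaacdbaacadbcacbabc')

SA = [16, 11, 26, 17, 23, 5, 12, 19, 0, 15, 10, 25, 9, 8, 7, 27, 21, 28, 22, 18, 24, 6, 3, 13, 4, 14, 20, 2, 1]
rank  pair      lcp
   1  s[16:],s[11:]  3  'aac'
   2  s[11:],s[26:]  1  'a'
   3  s[26:],s[17:]  1  'a'
   4  s[17:],s[23:]  2  'ac'
   5  s[23:],s[5:]  3  'acb'
   6  s[5:],s[12:]  2  'ac'
   7  s[12:],s[19:]  1  'a'
   8  s[19:],s[0:]  2  'ad'
   9  s[0:],s[15:]  0  ''
  10  s[15:],s[10:]  4  'baac'
  11  s[10:],s[25:]  2  'ba'
  12  s[25:],s[9:]  1  'b'
  13  s[9:],s[8:]  2  'bb'
  14  s[8:],s[7:]  3  'bbb'
  15  s[7:],s[27:]  1  'b'
  16  s[27:],s[21:]  2  'bc'
  17  s[21:],s[28:]  0  ''
  18  s[28:],s[22:]  1  'c'
  19  s[22:],s[18:]  2  'ca'
  20  s[18:],s[24:]  1  'c'
  21  s[24:],s[6:]  2  'cb'
  22  s[6:],s[3:]  1  'c'
  23  s[3:],s[13:]  2  'cd'
  24  s[13:],s[4:]  0  ''
  25  s[4:],s[14:]  1  'd'
  26  s[14:],s[20:]  2  'db'
  27  s[20:],s[2:]  1  'd'
  28  s[2:],s[1:]  1  'd'

n(n+1)/2 = 29·30/2 = 435
Σ LCP = 0 + 3 + 1 + 1 + 2 + 3 + 2 + 1 + 2 + 0 + 4 + 2 + 1 + 2 + 3 + 1 + 2 + 0 + 1 + 2 + 1 + 2 + 1 + 2 + 0 + 1 + 2 + 1 + 1 = 44
distinct = 435 − 44 = 391

391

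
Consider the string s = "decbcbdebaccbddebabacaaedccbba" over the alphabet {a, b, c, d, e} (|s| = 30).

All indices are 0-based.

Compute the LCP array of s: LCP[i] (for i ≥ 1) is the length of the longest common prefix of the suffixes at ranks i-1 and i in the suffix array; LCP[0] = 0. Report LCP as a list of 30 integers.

rank→(start, suffix):
  0 → (29, 'a')
  1 → (21, 'aaedccbba')
  2 → (17, 'abacaaedccbba')
  3 → (19, 'acaaedccbba')
  4 → (9, 'accbddebabacaaedccbba')
  5 → (22, 'aedccbba')
  6 → (28, 'ba')
  7 → (16, 'babacaaedccbba')
  8 → (18, 'bacaaedccbba')
  9 → (8, 'baccbddebabacaaedccbba')
  10 → (27, 'bba')
  11 → (3, 'bcbdebaccbddebabacaaedccbba')
  12 → (12, 'bddebabacaaedccbba')
  13 → (5, 'bdebaccbddebabacaaedccbba')
  14 → (20, 'caaedccbba')
  15 → (26, 'cbba')
  16 → (2, 'cbcbdebaccbddebabacaaedccbba')
  17 → (11, 'cbddebabacaaedccbba')
  18 → (4, 'cbdebaccbddebabacaaedccbba')
  19 → (25, 'ccbba')
  20 → (10, 'ccbddebabacaaedccbba')
  21 → (24, 'dccbba')
  22 → (13, 'ddebabacaaedccbba')
  23 → (14, 'debabacaaedccbba')
  24 → (6, 'debaccbddebabacaaedccbba')
  25 → (0, 'decbcbdebaccbddebabacaaedccbba')
  26 → (15, 'ebabacaaedccbba')
  27 → (7, 'ebaccbddebabacaaedccbba')
  28 → (1, 'ecbcbdebaccbddebabacaaedccbba')
  29 → (23, 'edccbba')

SA = [29, 21, 17, 19, 9, 22, 28, 16, 18, 8, 27, 3, 12, 5, 20, 26, 2, 11, 4, 25, 10, 24, 13, 14, 6, 0, 15, 7, 1, 23]
i: (SA[i-1],SA[i]) lcp shared
  1: (29,21) 1 'a'
  2: (21,17) 1 'a'
  3: (17,19) 1 'a'
  4: (19,9) 2 'ac'
  5: (9,22) 1 'a'
  6: (22,28) 0 ''
  7: (28,16) 2 'ba'
  8: (16,18) 2 'ba'
  9: (18,8) 3 'bac'
  10: (8,27) 1 'b'
  11: (27,3) 1 'b'
  12: (3,12) 1 'b'
  13: (12,5) 2 'bd'
  14: (5,20) 0 ''
  15: (20,26) 1 'c'
  16: (26,2) 2 'cb'
  17: (2,11) 2 'cb'
  18: (11,4) 3 'cbd'
  19: (4,25) 1 'c'
  20: (25,10) 3 'ccb'
  21: (10,24) 0 ''
  22: (24,13) 1 'd'
  23: (13,14) 1 'd'
  24: (14,6) 4 'deba'
  25: (6,0) 2 'de'
  26: (0,15) 0 ''
  27: (15,7) 3 'eba'
  28: (7,1) 1 'e'
  29: (1,23) 1 'e'

[0, 1, 1, 1, 2, 1, 0, 2, 2, 3, 1, 1, 1, 2, 0, 1, 2, 2, 3, 1, 3, 0, 1, 1, 4, 2, 0, 3, 1, 1]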